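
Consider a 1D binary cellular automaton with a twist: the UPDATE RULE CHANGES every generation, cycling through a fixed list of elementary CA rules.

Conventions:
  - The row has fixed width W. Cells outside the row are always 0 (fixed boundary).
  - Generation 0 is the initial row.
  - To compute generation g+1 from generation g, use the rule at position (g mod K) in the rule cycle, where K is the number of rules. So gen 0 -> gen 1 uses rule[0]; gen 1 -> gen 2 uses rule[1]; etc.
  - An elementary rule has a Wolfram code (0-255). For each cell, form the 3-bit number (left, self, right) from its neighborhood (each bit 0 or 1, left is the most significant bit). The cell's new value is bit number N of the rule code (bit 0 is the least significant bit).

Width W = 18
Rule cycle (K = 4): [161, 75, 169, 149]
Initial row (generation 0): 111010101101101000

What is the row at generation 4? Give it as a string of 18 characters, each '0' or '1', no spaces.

Gen 0: 111010101101101000
Gen 1 (rule 161): 010101010010010011
Gen 2 (rule 75): 100000000100100111
Gen 3 (rule 169): 001111110000000110
Gen 4 (rule 149): 100111101111110001

Answer: 100111101111110001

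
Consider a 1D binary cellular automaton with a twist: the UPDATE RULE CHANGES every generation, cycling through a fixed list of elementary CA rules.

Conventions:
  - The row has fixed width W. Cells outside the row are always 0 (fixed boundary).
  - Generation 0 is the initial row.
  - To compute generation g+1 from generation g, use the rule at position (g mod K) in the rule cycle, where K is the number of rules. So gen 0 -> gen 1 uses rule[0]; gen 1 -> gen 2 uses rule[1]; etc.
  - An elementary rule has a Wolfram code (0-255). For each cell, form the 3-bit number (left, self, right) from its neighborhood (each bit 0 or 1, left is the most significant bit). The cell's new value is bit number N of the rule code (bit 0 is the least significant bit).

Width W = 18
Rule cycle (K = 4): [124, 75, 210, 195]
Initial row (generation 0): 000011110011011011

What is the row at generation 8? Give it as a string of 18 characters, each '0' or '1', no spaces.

Answer: 111110101010000001

Derivation:
Gen 0: 000011110011011011
Gen 1 (rule 124): 000010011011111111
Gen 2 (rule 75): 111100111010000001
Gen 3 (rule 210): 011111011001000010
Gen 4 (rule 195): 101111001010011100
Gen 5 (rule 124): 111001101111010110
Gen 6 (rule 75): 101011101001000110
Gen 7 (rule 210): 000001100110101011
Gen 8 (rule 195): 111110101010000001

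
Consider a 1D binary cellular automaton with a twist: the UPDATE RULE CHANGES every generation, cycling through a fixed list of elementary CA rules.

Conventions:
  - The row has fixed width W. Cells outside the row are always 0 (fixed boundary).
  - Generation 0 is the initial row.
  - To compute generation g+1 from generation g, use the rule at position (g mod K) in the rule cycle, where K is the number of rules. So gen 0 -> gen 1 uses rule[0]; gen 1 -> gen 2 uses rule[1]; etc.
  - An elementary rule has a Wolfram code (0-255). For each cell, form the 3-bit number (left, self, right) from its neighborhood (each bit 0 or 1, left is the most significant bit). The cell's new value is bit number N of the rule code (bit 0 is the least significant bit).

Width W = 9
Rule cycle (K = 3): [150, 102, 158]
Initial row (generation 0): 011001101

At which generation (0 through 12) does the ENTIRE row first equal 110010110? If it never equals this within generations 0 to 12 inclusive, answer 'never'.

Gen 0: 011001101
Gen 1 (rule 150): 100110001
Gen 2 (rule 102): 101010011
Gen 3 (rule 158): 101011110
Gen 4 (rule 150): 101001101
Gen 5 (rule 102): 111010111
Gen 6 (rule 158): 110010110
Gen 7 (rule 150): 001110001
Gen 8 (rule 102): 010010011
Gen 9 (rule 158): 111111110
Gen 10 (rule 150): 011111101
Gen 11 (rule 102): 100000111
Gen 12 (rule 158): 110001110

Answer: 6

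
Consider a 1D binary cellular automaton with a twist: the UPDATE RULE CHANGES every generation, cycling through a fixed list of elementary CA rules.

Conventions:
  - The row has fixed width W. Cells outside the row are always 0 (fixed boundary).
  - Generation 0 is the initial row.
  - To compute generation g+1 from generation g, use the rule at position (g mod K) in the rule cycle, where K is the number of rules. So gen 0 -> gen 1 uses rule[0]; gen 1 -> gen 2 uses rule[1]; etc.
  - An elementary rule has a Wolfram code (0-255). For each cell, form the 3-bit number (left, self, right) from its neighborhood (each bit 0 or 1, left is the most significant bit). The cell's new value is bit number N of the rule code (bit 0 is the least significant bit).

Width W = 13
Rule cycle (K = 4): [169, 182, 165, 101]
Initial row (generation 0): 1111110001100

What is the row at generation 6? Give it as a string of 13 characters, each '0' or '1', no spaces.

Answer: 1011011010100

Derivation:
Gen 0: 1111110001100
Gen 1 (rule 169): 1111100101001
Gen 2 (rule 182): 0111011111111
Gen 3 (rule 165): 0010101111110
Gen 4 (rule 101): 1011110000010
Gen 5 (rule 169): 0111100111000
Gen 6 (rule 182): 1011011010100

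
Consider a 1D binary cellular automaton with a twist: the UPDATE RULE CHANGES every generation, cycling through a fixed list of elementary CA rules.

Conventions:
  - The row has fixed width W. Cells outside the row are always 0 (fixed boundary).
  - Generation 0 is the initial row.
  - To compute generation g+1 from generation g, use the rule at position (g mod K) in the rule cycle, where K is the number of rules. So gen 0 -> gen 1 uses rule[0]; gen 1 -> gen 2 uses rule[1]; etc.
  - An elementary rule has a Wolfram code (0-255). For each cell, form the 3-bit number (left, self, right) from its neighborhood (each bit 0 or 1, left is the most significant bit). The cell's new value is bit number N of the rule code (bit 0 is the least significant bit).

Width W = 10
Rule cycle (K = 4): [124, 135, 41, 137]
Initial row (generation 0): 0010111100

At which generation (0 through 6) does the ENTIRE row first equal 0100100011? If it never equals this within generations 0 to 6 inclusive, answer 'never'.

Answer: never

Derivation:
Gen 0: 0010111100
Gen 1 (rule 124): 0011100110
Gen 2 (rule 135): 1101001000
Gen 3 (rule 41): 1010000011
Gen 4 (rule 137): 0000111010
Gen 5 (rule 124): 0000101111
Gen 6 (rule 135): 1111100110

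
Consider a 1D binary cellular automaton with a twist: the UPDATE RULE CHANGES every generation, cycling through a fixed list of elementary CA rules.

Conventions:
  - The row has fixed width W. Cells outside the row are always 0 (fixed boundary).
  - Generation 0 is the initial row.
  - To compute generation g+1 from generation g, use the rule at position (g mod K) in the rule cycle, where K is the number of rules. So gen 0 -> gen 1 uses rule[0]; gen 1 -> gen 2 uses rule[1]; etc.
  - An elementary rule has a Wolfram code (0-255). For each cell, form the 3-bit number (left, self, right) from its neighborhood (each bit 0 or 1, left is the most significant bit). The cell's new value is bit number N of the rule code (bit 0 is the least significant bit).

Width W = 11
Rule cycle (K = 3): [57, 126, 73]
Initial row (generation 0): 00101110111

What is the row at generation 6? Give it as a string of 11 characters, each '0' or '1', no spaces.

Answer: 11011101001

Derivation:
Gen 0: 00101110111
Gen 1 (rule 57): 10011001100
Gen 2 (rule 126): 11111111110
Gen 3 (rule 73): 10000000010
Gen 4 (rule 57): 01111111001
Gen 5 (rule 126): 11000001111
Gen 6 (rule 73): 11011101001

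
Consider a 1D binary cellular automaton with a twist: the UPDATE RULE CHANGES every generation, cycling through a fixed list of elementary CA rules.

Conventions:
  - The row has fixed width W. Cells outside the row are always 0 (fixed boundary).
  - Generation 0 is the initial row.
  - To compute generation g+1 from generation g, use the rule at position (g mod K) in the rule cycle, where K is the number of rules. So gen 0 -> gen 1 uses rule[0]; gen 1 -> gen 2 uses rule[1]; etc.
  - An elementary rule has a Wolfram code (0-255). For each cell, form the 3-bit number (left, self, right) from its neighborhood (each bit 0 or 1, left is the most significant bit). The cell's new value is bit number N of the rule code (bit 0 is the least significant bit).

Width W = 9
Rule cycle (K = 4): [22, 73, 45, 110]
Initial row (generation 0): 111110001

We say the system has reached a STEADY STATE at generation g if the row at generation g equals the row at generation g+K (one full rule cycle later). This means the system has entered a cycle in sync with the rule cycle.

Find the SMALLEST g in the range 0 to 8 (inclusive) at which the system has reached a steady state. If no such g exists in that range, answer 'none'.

Answer: none

Derivation:
Gen 0: 111110001
Gen 1 (rule 22): 000001011
Gen 2 (rule 73): 111100011
Gen 3 (rule 45): 100001010
Gen 4 (rule 110): 100011110
Gen 5 (rule 22): 110100001
Gen 6 (rule 73): 110001100
Gen 7 (rule 45): 100101001
Gen 8 (rule 110): 101111011
Gen 9 (rule 22): 100000000
Gen 10 (rule 73): 001111111
Gen 11 (rule 45): 101000000
Gen 12 (rule 110): 111000000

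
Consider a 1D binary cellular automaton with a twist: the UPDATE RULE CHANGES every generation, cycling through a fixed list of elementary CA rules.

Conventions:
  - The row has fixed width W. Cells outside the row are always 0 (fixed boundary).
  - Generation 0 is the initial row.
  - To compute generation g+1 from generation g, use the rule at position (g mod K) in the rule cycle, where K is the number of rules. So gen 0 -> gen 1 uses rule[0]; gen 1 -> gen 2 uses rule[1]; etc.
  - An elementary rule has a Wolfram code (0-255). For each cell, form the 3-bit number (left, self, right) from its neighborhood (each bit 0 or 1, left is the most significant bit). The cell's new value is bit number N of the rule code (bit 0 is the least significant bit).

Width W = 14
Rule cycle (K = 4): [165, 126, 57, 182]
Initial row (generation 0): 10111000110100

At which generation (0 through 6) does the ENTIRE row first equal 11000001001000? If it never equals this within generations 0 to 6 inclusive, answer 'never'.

Gen 0: 10111000110100
Gen 1 (rule 165): 11010010001101
Gen 2 (rule 126): 11111111011111
Gen 3 (rule 57): 10000000110000
Gen 4 (rule 182): 11000001001000
Gen 5 (rule 165): 00011101001011
Gen 6 (rule 126): 00110111111111

Answer: 4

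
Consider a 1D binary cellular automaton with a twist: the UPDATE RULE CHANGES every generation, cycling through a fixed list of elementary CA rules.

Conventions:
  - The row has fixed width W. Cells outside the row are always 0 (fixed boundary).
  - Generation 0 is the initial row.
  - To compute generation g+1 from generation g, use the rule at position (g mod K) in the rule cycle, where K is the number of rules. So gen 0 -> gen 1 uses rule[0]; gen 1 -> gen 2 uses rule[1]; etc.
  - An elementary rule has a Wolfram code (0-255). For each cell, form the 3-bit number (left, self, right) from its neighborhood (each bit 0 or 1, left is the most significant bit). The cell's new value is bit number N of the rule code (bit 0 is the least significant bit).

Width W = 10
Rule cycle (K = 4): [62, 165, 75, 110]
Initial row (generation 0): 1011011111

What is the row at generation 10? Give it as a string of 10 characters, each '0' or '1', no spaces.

Gen 0: 1011011111
Gen 1 (rule 62): 1110110000
Gen 2 (rule 165): 0101000111
Gen 3 (rule 75): 1000011101
Gen 4 (rule 110): 1000110111
Gen 5 (rule 62): 1101101100
Gen 6 (rule 165): 0010010001
Gen 7 (rule 75): 1100100110
Gen 8 (rule 110): 1101101110
Gen 9 (rule 62): 1011011001
Gen 10 (rule 165): 1100100001

Answer: 1100100001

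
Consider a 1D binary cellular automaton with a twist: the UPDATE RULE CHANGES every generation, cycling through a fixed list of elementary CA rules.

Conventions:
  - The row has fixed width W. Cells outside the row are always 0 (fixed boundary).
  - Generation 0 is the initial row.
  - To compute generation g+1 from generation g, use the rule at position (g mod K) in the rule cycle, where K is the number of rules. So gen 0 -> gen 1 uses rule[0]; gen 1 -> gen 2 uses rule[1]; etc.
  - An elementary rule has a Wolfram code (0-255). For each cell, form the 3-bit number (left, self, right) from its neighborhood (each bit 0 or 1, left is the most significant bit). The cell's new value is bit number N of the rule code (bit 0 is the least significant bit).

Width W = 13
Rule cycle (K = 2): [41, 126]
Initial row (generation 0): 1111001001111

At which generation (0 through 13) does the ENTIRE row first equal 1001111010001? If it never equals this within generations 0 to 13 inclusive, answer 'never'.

Gen 0: 1111001001111
Gen 1 (rule 41): 1000000001000
Gen 2 (rule 126): 1100000011100
Gen 3 (rule 41): 1001111010001
Gen 4 (rule 126): 1111001111011
Gen 5 (rule 41): 1000001000110
Gen 6 (rule 126): 1100011101111
Gen 7 (rule 41): 1001010011000
Gen 8 (rule 126): 1111111111100
Gen 9 (rule 41): 1000000000001
Gen 10 (rule 126): 1100000000011
Gen 11 (rule 41): 1001111111010
Gen 12 (rule 126): 1111000001111
Gen 13 (rule 41): 1000011101000

Answer: 3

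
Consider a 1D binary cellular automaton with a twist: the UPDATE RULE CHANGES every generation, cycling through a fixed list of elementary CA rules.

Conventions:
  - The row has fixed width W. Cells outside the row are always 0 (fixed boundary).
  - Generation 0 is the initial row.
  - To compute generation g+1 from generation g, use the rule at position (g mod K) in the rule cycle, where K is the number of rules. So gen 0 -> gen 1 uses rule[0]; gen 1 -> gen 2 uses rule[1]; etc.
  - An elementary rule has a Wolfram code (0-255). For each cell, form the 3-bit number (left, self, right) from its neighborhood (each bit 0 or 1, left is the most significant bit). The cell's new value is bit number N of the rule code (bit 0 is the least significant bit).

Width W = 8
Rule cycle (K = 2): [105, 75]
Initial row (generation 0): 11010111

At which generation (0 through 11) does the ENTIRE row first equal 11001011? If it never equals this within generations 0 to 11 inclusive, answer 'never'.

Gen 0: 11010111
Gen 1 (rule 105): 11101101
Gen 2 (rule 75): 10101100
Gen 3 (rule 105): 01011101
Gen 4 (rule 75): 10010100
Gen 5 (rule 105): 00001001
Gen 6 (rule 75): 11110010
Gen 7 (rule 105): 10010000
Gen 8 (rule 75): 00100111
Gen 9 (rule 105): 10000101
Gen 10 (rule 75): 00111000
Gen 11 (rule 105): 10101011

Answer: never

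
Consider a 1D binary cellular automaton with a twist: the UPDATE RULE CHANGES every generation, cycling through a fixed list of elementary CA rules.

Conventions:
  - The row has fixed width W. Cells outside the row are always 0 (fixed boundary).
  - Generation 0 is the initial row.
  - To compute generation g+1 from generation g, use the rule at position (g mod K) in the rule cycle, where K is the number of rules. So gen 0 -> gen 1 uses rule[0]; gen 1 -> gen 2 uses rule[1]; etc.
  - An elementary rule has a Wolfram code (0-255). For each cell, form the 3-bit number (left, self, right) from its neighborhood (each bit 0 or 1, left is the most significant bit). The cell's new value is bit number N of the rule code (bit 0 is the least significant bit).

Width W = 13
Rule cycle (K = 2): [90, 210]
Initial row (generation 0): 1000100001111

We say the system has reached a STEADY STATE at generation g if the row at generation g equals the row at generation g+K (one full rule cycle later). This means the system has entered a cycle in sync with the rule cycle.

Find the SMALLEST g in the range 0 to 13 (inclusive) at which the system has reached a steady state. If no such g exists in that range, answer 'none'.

Gen 0: 1000100001111
Gen 1 (rule 90): 0101010011001
Gen 2 (rule 210): 1000001101110
Gen 3 (rule 90): 0100011101011
Gen 4 (rule 210): 1010101100001
Gen 5 (rule 90): 0000001110010
Gen 6 (rule 210): 0000010111101
Gen 7 (rule 90): 0000100100100
Gen 8 (rule 210): 0001011011010
Gen 9 (rule 90): 0010011011001
Gen 10 (rule 210): 0101101001110
Gen 11 (rule 90): 1001100111011
Gen 12 (rule 210): 0110111011001
Gen 13 (rule 90): 1110101011110
Gen 14 (rule 210): 0110000001111
Gen 15 (rule 90): 1111000011001

Answer: none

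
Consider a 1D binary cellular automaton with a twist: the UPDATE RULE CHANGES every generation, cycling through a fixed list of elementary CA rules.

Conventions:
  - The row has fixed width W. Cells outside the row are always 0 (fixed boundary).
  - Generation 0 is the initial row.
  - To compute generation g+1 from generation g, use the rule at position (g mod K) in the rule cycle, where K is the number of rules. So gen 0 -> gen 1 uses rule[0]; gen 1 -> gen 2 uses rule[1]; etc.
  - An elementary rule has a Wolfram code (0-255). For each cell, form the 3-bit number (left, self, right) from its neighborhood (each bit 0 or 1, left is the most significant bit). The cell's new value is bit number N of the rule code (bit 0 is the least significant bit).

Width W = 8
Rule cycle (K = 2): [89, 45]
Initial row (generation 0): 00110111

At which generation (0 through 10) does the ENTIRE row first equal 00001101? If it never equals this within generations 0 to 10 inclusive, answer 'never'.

Answer: never

Derivation:
Gen 0: 00110111
Gen 1 (rule 89): 10110101
Gen 2 (rule 45): 11101111
Gen 3 (rule 89): 10101001
Gen 4 (rule 45): 11111001
Gen 5 (rule 89): 10001100
Gen 6 (rule 45): 10101001
Gen 7 (rule 89): 00000100
Gen 8 (rule 45): 11110101
Gen 9 (rule 89): 10010000
Gen 10 (rule 45): 10010111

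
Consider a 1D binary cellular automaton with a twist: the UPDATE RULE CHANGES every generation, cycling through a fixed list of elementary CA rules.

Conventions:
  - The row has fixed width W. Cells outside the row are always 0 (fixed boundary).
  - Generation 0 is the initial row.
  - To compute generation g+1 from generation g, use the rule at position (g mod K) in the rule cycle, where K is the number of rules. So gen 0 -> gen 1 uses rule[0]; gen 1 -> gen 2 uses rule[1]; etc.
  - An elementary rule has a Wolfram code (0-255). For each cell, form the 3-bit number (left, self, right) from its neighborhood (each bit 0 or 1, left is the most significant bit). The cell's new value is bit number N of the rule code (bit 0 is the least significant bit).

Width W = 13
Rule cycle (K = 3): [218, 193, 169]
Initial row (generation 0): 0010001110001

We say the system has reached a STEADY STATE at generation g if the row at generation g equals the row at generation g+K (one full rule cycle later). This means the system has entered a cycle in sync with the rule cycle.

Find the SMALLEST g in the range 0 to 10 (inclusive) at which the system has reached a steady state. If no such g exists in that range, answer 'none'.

Answer: 4

Derivation:
Gen 0: 0010001110001
Gen 1 (rule 218): 0101011111010
Gen 2 (rule 193): 0000001111000
Gen 3 (rule 169): 1111101110011
Gen 4 (rule 218): 1111101111111
Gen 5 (rule 193): 0111100111111
Gen 6 (rule 169): 0111000111110
Gen 7 (rule 218): 1111101111111
Gen 8 (rule 193): 0111100111111
Gen 9 (rule 169): 0111000111110
Gen 10 (rule 218): 1111101111111
Gen 11 (rule 193): 0111100111111
Gen 12 (rule 169): 0111000111110
Gen 13 (rule 218): 1111101111111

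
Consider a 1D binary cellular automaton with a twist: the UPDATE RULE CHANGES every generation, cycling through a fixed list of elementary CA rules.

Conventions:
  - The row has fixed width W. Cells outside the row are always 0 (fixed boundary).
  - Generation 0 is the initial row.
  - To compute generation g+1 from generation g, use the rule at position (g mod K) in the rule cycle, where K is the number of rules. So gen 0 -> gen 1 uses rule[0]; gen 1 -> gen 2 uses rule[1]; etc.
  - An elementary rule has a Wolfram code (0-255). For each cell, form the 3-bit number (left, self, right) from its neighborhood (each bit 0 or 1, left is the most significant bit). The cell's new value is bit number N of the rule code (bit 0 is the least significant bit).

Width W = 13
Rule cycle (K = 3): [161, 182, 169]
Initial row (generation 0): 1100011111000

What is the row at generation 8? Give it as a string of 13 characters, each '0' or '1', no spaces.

Answer: 1011110100111

Derivation:
Gen 0: 1100011111000
Gen 1 (rule 161): 0001001110011
Gen 2 (rule 182): 0011110101100
Gen 3 (rule 169): 1011101011001
Gen 4 (rule 161): 0101010100000
Gen 5 (rule 182): 1111111110000
Gen 6 (rule 169): 1111111100111
Gen 7 (rule 161): 0111111000010
Gen 8 (rule 182): 1011110100111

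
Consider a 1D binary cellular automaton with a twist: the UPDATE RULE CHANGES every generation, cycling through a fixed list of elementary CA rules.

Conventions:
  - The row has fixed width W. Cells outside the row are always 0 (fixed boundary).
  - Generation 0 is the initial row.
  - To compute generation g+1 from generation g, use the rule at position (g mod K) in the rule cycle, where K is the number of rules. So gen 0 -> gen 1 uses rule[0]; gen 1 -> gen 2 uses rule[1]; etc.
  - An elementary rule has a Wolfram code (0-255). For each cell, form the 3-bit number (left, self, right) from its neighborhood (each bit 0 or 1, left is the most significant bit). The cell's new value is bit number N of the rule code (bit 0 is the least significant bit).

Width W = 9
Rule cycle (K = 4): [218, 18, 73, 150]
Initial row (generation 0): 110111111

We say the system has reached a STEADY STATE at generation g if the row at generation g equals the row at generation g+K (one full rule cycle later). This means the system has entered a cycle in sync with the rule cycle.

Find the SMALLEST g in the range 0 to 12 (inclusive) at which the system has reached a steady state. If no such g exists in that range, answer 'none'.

Gen 0: 110111111
Gen 1 (rule 218): 110111111
Gen 2 (rule 18): 000000000
Gen 3 (rule 73): 111111111
Gen 4 (rule 150): 011111110
Gen 5 (rule 218): 111111111
Gen 6 (rule 18): 000000000
Gen 7 (rule 73): 111111111
Gen 8 (rule 150): 011111110
Gen 9 (rule 218): 111111111
Gen 10 (rule 18): 000000000
Gen 11 (rule 73): 111111111
Gen 12 (rule 150): 011111110
Gen 13 (rule 218): 111111111
Gen 14 (rule 18): 000000000
Gen 15 (rule 73): 111111111
Gen 16 (rule 150): 011111110

Answer: 2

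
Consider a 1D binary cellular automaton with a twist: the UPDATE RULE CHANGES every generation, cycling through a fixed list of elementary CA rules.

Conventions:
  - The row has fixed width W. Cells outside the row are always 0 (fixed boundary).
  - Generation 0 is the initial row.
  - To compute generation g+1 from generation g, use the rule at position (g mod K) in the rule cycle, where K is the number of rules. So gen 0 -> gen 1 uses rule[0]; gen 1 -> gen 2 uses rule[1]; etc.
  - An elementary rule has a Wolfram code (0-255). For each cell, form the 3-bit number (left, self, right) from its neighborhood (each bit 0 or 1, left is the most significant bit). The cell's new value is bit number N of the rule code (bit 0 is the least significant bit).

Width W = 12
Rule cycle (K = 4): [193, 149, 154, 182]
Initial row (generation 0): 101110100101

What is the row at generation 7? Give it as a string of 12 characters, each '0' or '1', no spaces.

Gen 0: 101110100101
Gen 1 (rule 193): 000110000000
Gen 2 (rule 149): 110001111111
Gen 3 (rule 154): 101011111110
Gen 4 (rule 182): 111101111101
Gen 5 (rule 193): 011100111100
Gen 6 (rule 149): 001010011011
Gen 7 (rule 154): 010001110010

Answer: 010001110010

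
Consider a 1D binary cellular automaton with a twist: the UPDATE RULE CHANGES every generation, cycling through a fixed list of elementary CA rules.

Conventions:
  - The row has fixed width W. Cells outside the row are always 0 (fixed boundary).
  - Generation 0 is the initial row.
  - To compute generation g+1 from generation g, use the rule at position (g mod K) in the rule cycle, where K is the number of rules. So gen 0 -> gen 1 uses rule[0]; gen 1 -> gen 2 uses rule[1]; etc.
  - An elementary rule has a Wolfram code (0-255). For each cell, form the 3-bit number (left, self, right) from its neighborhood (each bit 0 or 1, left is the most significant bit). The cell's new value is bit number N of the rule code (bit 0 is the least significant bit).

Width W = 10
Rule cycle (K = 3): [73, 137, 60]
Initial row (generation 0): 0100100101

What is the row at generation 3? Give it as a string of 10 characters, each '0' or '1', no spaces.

Gen 0: 0100100101
Gen 1 (rule 73): 0000000000
Gen 2 (rule 137): 1111111111
Gen 3 (rule 60): 1000000000

Answer: 1000000000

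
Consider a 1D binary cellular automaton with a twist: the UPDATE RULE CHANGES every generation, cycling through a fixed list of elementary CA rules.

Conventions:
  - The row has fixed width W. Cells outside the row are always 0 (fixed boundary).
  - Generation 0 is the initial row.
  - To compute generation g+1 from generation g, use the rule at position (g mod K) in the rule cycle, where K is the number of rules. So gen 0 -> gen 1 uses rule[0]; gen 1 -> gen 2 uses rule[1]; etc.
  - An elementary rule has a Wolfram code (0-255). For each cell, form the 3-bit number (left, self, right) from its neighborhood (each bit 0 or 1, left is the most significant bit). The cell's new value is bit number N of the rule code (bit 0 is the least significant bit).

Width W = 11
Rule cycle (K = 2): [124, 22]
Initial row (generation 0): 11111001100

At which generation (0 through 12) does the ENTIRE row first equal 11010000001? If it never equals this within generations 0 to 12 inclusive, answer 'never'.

Gen 0: 11111001100
Gen 1 (rule 124): 10001101110
Gen 2 (rule 22): 11010000001
Gen 3 (rule 124): 11111000001
Gen 4 (rule 22): 00000100011
Gen 5 (rule 124): 00000110011
Gen 6 (rule 22): 00001001100
Gen 7 (rule 124): 00001101110
Gen 8 (rule 22): 00010000001
Gen 9 (rule 124): 00011000001
Gen 10 (rule 22): 00100100011
Gen 11 (rule 124): 00110110011
Gen 12 (rule 22): 01000001100

Answer: 2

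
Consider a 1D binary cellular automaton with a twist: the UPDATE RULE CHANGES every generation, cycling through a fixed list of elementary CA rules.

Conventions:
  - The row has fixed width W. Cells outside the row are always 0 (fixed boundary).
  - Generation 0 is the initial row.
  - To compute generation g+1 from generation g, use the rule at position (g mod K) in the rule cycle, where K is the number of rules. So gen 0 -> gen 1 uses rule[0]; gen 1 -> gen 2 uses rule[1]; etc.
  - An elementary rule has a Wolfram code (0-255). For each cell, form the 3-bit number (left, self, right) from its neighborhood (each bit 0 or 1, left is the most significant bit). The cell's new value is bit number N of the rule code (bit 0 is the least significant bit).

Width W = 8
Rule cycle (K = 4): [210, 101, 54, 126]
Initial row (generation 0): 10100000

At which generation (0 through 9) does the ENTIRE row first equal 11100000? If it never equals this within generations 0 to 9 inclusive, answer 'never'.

Answer: never

Derivation:
Gen 0: 10100000
Gen 1 (rule 210): 00010000
Gen 2 (rule 101): 11010111
Gen 3 (rule 54): 00111000
Gen 4 (rule 126): 01101100
Gen 5 (rule 210): 10100110
Gen 6 (rule 101): 11100010
Gen 7 (rule 54): 00010111
Gen 8 (rule 126): 00111101
Gen 9 (rule 210): 01011100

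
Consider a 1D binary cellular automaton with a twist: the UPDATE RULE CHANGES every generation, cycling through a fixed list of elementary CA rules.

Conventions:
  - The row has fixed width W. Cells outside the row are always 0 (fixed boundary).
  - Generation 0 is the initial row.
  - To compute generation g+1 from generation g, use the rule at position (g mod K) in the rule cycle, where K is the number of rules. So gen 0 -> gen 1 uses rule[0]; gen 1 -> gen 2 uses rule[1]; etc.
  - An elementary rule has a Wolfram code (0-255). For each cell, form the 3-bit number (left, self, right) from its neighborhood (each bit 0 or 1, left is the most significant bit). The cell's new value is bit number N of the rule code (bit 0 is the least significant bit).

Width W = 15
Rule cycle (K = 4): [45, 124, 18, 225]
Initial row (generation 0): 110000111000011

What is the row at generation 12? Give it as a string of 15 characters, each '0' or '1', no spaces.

Answer: 111110010111111

Derivation:
Gen 0: 110000111000011
Gen 1 (rule 45): 100110100011010
Gen 2 (rule 124): 110111110011111
Gen 3 (rule 18): 000000001100000
Gen 4 (rule 225): 111111100101111
Gen 5 (rule 45): 100000000111000
Gen 6 (rule 124): 110000000101100
Gen 7 (rule 18): 001000001000010
Gen 8 (rule 225): 100011100011000
Gen 9 (rule 45): 101010001010011
Gen 10 (rule 124): 111111001111011
Gen 11 (rule 18): 000000110000000
Gen 12 (rule 225): 111110010111111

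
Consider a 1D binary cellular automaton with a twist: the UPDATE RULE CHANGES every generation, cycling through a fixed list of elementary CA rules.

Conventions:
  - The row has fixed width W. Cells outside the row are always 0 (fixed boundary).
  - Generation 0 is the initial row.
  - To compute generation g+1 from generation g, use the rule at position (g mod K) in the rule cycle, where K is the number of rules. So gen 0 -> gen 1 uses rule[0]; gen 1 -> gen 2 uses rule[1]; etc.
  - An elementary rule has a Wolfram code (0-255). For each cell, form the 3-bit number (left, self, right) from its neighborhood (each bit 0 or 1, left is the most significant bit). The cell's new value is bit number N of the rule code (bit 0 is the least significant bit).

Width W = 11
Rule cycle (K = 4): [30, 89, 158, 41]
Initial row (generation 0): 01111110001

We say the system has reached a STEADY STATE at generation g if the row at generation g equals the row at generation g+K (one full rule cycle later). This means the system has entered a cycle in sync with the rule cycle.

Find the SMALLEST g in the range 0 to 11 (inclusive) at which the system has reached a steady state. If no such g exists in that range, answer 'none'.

Gen 0: 01111110001
Gen 1 (rule 30): 11000001011
Gen 2 (rule 89): 11111100011
Gen 3 (rule 158): 11111010110
Gen 4 (rule 41): 10000101100
Gen 5 (rule 30): 11001101010
Gen 6 (rule 89): 11101100001
Gen 7 (rule 158): 11001010011
Gen 8 (rule 41): 10000100010
Gen 9 (rule 30): 11001110111
Gen 10 (rule 89): 11101010101
Gen 11 (rule 158): 11001010101
Gen 12 (rule 41): 10000101010
Gen 13 (rule 30): 11001101011
Gen 14 (rule 89): 11101100011
Gen 15 (rule 158): 11001010110

Answer: none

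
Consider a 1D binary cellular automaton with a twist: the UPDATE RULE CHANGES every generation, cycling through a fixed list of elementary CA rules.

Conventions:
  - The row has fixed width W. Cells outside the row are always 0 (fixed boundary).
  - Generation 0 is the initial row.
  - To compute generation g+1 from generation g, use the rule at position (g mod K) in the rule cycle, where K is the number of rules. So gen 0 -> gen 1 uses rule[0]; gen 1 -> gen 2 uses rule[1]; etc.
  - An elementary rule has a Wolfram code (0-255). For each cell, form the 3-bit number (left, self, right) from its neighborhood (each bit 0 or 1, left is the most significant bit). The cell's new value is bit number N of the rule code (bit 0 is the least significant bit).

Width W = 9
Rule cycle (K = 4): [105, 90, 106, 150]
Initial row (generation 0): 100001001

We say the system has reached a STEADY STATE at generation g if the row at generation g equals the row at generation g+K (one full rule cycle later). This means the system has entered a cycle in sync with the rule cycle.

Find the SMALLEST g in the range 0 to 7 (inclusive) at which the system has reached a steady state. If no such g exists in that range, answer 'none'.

Answer: none

Derivation:
Gen 0: 100001001
Gen 1 (rule 105): 001100000
Gen 2 (rule 90): 011110000
Gen 3 (rule 106): 110010000
Gen 4 (rule 150): 001111000
Gen 5 (rule 105): 101001011
Gen 6 (rule 90): 000110011
Gen 7 (rule 106): 001110111
Gen 8 (rule 150): 010100010
Gen 9 (rule 105): 001001000
Gen 10 (rule 90): 010110100
Gen 11 (rule 106): 101111000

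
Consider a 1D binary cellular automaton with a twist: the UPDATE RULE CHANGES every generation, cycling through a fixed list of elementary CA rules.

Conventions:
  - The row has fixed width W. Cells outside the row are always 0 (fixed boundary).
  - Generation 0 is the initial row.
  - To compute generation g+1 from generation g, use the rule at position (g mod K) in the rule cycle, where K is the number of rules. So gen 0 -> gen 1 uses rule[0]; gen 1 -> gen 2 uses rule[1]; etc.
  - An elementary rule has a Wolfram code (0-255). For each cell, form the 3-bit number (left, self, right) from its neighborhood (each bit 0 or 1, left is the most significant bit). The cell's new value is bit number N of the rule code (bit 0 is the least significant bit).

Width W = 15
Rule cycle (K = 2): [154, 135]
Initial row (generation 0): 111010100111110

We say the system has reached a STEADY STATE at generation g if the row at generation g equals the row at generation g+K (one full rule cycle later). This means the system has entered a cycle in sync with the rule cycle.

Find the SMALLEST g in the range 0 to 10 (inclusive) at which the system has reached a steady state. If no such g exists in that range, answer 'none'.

Answer: none

Derivation:
Gen 0: 111010100111110
Gen 1 (rule 154): 110000011111101
Gen 2 (rule 135): 000111101111001
Gen 3 (rule 154): 001111001110110
Gen 4 (rule 135): 110110010100000
Gen 5 (rule 154): 100101100010000
Gen 6 (rule 135): 101100001110111
Gen 7 (rule 154): 001010011100110
Gen 8 (rule 135): 111010101001000
Gen 9 (rule 154): 110000000110100
Gen 10 (rule 135): 000111111000101
Gen 11 (rule 154): 001111110101000
Gen 12 (rule 135): 110111100101011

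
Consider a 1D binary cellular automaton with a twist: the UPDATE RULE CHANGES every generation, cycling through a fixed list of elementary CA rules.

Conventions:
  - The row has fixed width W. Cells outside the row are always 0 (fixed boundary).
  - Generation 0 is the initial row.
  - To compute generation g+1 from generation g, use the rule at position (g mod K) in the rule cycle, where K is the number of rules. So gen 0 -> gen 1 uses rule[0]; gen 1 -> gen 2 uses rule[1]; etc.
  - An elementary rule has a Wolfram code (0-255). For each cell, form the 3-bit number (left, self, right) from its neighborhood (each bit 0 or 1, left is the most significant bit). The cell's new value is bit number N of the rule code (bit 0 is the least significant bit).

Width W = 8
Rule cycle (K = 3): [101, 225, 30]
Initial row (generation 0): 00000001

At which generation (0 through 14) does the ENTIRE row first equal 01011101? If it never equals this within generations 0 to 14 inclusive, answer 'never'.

Answer: 4

Derivation:
Gen 0: 00000001
Gen 1 (rule 101): 11111101
Gen 2 (rule 225): 01111110
Gen 3 (rule 30): 11000001
Gen 4 (rule 101): 01011101
Gen 5 (rule 225): 00101110
Gen 6 (rule 30): 01101001
Gen 7 (rule 101): 00111001
Gen 8 (rule 225): 10011000
Gen 9 (rule 30): 11110100
Gen 10 (rule 101): 00011101
Gen 11 (rule 225): 11001110
Gen 12 (rule 30): 10111001
Gen 13 (rule 101): 11001001
Gen 14 (rule 225): 01000000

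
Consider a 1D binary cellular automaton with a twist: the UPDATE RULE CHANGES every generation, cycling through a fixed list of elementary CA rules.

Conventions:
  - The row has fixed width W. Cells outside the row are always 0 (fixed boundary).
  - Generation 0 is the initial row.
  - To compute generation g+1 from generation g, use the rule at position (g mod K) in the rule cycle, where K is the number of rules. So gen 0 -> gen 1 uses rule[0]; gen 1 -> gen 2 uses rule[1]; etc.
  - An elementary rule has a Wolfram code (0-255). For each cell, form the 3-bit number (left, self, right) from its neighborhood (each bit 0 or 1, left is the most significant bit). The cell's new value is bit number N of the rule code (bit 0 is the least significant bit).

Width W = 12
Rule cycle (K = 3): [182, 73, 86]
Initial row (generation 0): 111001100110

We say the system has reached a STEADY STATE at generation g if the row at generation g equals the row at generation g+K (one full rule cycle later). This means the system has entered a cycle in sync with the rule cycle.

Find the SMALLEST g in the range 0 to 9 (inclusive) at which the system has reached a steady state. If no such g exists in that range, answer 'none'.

Gen 0: 111001100110
Gen 1 (rule 182): 010110011001
Gen 2 (rule 73): 000110011000
Gen 3 (rule 86): 001011101100
Gen 4 (rule 182): 011101010010
Gen 5 (rule 73): 010100000000
Gen 6 (rule 86): 110110000000
Gen 7 (rule 182): 001001000000
Gen 8 (rule 73): 100000011111
Gen 9 (rule 86): 110000100001
Gen 10 (rule 182): 001001110011
Gen 11 (rule 73): 100001010011
Gen 12 (rule 86): 110011011101

Answer: none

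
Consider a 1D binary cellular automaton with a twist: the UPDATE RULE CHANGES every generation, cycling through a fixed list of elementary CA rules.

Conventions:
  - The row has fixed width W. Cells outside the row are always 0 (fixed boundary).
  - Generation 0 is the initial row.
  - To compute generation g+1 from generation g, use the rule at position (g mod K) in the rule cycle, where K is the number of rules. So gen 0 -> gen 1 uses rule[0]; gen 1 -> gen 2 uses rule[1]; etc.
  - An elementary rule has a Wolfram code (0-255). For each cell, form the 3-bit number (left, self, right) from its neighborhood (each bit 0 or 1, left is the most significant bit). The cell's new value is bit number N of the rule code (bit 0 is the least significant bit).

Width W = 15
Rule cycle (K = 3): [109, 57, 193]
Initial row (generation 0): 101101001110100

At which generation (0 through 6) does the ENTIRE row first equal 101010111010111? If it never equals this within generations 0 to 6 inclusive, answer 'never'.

Answer: 4

Derivation:
Gen 0: 101101001110100
Gen 1 (rule 109): 111111001011101
Gen 2 (rule 57): 100000100110010
Gen 3 (rule 193): 001110000010000
Gen 4 (rule 109): 101010111010111
Gen 5 (rule 57): 010101100101100
Gen 6 (rule 193): 000000100000101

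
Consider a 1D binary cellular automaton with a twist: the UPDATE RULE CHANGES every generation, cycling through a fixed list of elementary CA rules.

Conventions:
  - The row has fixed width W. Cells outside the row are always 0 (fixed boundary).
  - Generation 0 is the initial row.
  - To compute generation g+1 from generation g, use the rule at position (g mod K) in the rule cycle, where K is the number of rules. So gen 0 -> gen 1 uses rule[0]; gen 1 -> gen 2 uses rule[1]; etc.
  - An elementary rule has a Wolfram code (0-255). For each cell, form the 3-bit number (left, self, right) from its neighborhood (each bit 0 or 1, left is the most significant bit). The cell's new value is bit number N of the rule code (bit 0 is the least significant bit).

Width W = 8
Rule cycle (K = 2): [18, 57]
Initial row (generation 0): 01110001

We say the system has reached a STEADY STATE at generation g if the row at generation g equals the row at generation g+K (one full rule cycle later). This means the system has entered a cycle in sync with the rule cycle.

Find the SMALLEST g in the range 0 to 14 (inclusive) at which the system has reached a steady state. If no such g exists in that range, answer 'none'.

Gen 0: 01110001
Gen 1 (rule 18): 10001010
Gen 2 (rule 57): 01100101
Gen 3 (rule 18): 10011000
Gen 4 (rule 57): 01010111
Gen 5 (rule 18): 10000000
Gen 6 (rule 57): 01111111
Gen 7 (rule 18): 10000000
Gen 8 (rule 57): 01111111
Gen 9 (rule 18): 10000000
Gen 10 (rule 57): 01111111
Gen 11 (rule 18): 10000000
Gen 12 (rule 57): 01111111
Gen 13 (rule 18): 10000000
Gen 14 (rule 57): 01111111
Gen 15 (rule 18): 10000000
Gen 16 (rule 57): 01111111

Answer: 5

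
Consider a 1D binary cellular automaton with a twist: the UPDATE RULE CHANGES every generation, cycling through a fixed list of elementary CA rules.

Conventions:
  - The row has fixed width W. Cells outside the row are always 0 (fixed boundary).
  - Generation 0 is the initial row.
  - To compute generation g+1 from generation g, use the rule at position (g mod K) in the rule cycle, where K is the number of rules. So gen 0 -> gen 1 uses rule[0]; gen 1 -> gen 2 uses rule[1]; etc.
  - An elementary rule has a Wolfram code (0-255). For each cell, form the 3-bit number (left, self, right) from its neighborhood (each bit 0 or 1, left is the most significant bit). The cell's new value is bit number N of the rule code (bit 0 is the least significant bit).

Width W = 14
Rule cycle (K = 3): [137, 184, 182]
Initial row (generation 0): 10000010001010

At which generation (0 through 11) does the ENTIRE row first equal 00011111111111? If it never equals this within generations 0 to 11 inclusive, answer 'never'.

Gen 0: 10000010001010
Gen 1 (rule 137): 00111000100000
Gen 2 (rule 184): 00110100010000
Gen 3 (rule 182): 01001110111000
Gen 4 (rule 137): 00001100110011
Gen 5 (rule 184): 00001010101010
Gen 6 (rule 182): 00011111111111
Gen 7 (rule 137): 11011111111110
Gen 8 (rule 184): 10111111111101
Gen 9 (rule 182): 11011111111011
Gen 10 (rule 137): 10011111110010
Gen 11 (rule 184): 01011111101001

Answer: 6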